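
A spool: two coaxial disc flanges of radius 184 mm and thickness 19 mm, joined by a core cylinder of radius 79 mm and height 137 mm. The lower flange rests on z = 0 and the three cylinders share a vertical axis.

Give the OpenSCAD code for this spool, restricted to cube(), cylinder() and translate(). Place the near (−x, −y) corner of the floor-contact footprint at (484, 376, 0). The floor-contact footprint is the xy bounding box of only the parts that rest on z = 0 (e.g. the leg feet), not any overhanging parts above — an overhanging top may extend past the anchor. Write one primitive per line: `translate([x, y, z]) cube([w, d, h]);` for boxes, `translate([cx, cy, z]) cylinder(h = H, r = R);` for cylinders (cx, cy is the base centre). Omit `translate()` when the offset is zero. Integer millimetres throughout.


translate([668, 560, 0]) cylinder(h = 19, r = 184);
translate([668, 560, 19]) cylinder(h = 137, r = 79);
translate([668, 560, 156]) cylinder(h = 19, r = 184);


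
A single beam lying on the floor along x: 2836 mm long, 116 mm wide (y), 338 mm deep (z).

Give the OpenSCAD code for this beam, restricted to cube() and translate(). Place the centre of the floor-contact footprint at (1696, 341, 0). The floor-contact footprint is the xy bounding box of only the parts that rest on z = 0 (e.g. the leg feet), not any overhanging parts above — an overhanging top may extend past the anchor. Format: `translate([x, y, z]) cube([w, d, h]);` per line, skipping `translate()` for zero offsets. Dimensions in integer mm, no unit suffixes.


translate([278, 283, 0]) cube([2836, 116, 338]);


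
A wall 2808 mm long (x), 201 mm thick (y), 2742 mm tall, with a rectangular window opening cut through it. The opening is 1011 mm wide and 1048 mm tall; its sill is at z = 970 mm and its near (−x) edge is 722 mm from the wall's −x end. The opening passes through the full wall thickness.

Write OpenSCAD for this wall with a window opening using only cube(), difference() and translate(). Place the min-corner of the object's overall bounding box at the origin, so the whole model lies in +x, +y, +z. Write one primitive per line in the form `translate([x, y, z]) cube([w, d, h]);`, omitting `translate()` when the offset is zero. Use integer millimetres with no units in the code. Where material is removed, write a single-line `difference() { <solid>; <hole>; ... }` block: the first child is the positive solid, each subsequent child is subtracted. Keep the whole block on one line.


difference() { cube([2808, 201, 2742]); translate([722, 0, 970]) cube([1011, 201, 1048]); }


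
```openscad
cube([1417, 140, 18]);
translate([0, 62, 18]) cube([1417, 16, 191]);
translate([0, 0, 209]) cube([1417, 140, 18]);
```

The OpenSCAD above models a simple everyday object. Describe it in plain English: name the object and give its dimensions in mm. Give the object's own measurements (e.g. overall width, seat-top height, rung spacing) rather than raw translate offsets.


An I-beam lying along x, 1417 mm long. Overall section height 227 mm. Two flanges 140 mm wide (y) and 18 mm thick, one on the floor and one at the top; a web 16 mm thick runs between them, centred on the flange width.


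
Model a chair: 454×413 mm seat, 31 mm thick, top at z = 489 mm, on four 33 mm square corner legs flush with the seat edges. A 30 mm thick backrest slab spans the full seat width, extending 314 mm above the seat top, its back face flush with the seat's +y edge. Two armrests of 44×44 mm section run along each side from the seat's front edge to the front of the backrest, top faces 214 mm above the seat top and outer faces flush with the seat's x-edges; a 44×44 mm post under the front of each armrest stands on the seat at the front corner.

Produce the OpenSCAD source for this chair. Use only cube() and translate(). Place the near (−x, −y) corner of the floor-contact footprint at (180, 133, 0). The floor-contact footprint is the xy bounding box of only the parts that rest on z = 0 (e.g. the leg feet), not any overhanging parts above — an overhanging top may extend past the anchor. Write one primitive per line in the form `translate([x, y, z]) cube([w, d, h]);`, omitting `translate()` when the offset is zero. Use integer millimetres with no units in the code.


translate([180, 133, 458]) cube([454, 413, 31]);
translate([180, 133, 0]) cube([33, 33, 458]);
translate([601, 133, 0]) cube([33, 33, 458]);
translate([180, 513, 0]) cube([33, 33, 458]);
translate([601, 513, 0]) cube([33, 33, 458]);
translate([180, 516, 489]) cube([454, 30, 314]);
translate([180, 133, 659]) cube([44, 383, 44]);
translate([590, 133, 659]) cube([44, 383, 44]);
translate([180, 133, 489]) cube([44, 44, 170]);
translate([590, 133, 489]) cube([44, 44, 170]);


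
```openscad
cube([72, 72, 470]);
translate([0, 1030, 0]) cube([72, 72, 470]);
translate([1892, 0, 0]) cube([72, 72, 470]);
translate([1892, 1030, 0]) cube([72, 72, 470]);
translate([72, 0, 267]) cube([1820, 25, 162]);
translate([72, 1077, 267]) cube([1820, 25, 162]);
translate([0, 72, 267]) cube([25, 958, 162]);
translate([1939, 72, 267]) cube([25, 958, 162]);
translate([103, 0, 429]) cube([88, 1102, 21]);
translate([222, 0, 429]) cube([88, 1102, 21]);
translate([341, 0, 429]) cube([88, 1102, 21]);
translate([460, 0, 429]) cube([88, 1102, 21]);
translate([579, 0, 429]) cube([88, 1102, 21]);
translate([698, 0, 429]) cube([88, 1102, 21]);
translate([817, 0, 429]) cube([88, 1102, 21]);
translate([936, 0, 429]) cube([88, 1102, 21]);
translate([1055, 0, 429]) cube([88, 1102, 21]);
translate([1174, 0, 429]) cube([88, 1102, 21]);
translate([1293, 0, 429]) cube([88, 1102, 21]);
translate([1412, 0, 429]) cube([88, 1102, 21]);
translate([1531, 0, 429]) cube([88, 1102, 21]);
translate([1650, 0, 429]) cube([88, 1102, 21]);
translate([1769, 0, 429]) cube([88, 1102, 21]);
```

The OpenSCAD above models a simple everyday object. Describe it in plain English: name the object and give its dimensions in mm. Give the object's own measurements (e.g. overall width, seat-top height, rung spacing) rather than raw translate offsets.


A bed frame 1964 mm long (x) by 1102 mm wide (y). Four 72×72 mm corner posts, 470 mm tall, at the corners of the footprint. Four rails of 25 mm thickness and 162 mm height run between adjacent posts with their undersides at z = 267 mm, their outer faces flush with the outside of the frame (the two x-running rails run between the posts' inner faces; the two y-running rails run between the posts' inner faces). 15 slats, each 88 mm wide (x) and 21 mm thick, lie across the top of the two x-running rails, running the full 1102 mm width of the frame in y; along x they sit between the end posts with a 31 mm gap after the −x posts and between neighbouring slats, leaving 35 mm before the +x posts.


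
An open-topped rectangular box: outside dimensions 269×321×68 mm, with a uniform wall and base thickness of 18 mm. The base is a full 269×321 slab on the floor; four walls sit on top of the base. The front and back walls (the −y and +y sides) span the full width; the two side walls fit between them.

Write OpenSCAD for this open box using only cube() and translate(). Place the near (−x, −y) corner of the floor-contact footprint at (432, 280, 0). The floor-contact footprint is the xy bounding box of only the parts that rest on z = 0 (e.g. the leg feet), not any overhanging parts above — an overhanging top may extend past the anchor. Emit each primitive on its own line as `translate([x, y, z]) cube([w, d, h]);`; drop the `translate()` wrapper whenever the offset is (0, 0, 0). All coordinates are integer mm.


translate([432, 280, 0]) cube([269, 321, 18]);
translate([432, 280, 18]) cube([269, 18, 50]);
translate([432, 583, 18]) cube([269, 18, 50]);
translate([432, 298, 18]) cube([18, 285, 50]);
translate([683, 298, 18]) cube([18, 285, 50]);


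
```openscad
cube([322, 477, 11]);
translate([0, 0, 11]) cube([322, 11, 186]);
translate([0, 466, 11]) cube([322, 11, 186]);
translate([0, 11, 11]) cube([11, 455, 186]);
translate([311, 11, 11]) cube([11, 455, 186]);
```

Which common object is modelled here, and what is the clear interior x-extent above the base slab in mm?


An open box. The internal width is 300 mm.

A 322×477 base slab with four walls standing on it — an open box. The base is 322 mm wide and the walls are 11 mm thick, so the internal width is 322 − 2 × 11 = 300 mm.


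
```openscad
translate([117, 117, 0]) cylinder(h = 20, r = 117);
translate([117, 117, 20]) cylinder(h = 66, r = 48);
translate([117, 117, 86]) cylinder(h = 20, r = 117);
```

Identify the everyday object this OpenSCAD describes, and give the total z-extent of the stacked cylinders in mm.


A spool. The overall height is 106 mm.

Three coaxial cylinders, large–small–large — a spool. Two 20 mm flanges and a 66 mm core give 20 + 66 + 20 = 106 mm.


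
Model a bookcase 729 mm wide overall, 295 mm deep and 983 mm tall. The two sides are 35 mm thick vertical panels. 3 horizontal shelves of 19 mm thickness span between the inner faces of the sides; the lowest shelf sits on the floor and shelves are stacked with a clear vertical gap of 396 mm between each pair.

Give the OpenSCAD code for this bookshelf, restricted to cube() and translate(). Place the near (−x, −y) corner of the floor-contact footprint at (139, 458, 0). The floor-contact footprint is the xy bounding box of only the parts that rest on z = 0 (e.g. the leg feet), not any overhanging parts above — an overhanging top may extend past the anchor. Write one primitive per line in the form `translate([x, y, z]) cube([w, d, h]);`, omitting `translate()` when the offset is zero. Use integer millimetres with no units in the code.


translate([139, 458, 0]) cube([35, 295, 983]);
translate([833, 458, 0]) cube([35, 295, 983]);
translate([174, 458, 0]) cube([659, 295, 19]);
translate([174, 458, 415]) cube([659, 295, 19]);
translate([174, 458, 830]) cube([659, 295, 19]);


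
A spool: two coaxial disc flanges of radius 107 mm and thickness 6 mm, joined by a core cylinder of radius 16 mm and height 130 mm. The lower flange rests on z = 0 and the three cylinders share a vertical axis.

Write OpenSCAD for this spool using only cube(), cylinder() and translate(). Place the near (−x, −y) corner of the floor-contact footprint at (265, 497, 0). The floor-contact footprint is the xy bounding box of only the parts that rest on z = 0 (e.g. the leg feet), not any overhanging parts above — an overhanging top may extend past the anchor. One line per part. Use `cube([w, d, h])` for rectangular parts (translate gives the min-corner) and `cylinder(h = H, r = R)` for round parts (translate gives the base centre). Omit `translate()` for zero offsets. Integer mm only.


translate([372, 604, 0]) cylinder(h = 6, r = 107);
translate([372, 604, 6]) cylinder(h = 130, r = 16);
translate([372, 604, 136]) cylinder(h = 6, r = 107);


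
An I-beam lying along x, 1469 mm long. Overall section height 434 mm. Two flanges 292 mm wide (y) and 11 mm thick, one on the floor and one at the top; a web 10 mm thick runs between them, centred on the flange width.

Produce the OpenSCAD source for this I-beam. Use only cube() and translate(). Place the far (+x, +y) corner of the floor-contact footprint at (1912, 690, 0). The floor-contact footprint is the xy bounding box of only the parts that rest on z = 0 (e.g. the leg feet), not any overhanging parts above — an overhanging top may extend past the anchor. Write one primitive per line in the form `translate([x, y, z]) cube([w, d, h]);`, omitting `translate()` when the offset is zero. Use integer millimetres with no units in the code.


translate([443, 398, 0]) cube([1469, 292, 11]);
translate([443, 539, 11]) cube([1469, 10, 412]);
translate([443, 398, 423]) cube([1469, 292, 11]);


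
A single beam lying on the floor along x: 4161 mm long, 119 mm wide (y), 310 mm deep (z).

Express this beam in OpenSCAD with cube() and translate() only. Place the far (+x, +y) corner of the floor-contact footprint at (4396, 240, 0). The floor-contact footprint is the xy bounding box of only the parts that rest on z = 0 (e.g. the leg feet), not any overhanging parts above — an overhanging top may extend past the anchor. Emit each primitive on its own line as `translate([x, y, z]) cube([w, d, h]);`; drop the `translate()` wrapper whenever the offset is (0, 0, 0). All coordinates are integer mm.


translate([235, 121, 0]) cube([4161, 119, 310]);


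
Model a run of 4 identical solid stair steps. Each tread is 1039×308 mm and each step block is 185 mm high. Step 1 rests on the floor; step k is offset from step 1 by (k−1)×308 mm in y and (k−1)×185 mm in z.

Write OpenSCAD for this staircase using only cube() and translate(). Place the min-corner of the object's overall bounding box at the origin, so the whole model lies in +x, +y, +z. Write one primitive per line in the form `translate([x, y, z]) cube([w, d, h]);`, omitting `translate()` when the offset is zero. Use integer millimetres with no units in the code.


cube([1039, 308, 185]);
translate([0, 308, 185]) cube([1039, 308, 185]);
translate([0, 616, 370]) cube([1039, 308, 185]);
translate([0, 924, 555]) cube([1039, 308, 185]);


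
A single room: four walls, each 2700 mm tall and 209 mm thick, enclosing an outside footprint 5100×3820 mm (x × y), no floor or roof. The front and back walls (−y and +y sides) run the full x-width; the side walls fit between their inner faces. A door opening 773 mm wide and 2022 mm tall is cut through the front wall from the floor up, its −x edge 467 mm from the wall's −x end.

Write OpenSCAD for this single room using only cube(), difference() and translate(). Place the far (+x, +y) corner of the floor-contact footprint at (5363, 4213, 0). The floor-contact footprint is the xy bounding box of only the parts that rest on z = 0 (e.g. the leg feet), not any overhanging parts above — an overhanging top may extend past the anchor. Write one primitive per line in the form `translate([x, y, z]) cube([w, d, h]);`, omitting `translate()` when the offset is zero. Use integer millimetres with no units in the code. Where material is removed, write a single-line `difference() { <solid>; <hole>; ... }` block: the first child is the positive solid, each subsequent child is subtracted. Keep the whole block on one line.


difference() { translate([263, 393, 0]) cube([5100, 209, 2700]); translate([730, 393, 0]) cube([773, 209, 2022]); }
translate([263, 4004, 0]) cube([5100, 209, 2700]);
translate([263, 602, 0]) cube([209, 3402, 2700]);
translate([5154, 602, 0]) cube([209, 3402, 2700]);


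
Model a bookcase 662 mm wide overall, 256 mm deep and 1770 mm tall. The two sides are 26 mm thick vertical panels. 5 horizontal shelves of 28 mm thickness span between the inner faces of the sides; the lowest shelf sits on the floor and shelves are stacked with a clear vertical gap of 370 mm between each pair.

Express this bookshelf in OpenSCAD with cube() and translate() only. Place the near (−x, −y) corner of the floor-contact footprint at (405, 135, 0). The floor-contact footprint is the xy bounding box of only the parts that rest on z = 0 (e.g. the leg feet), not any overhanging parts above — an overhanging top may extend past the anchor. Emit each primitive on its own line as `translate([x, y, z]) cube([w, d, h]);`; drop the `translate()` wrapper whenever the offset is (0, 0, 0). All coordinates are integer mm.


translate([405, 135, 0]) cube([26, 256, 1770]);
translate([1041, 135, 0]) cube([26, 256, 1770]);
translate([431, 135, 0]) cube([610, 256, 28]);
translate([431, 135, 398]) cube([610, 256, 28]);
translate([431, 135, 796]) cube([610, 256, 28]);
translate([431, 135, 1194]) cube([610, 256, 28]);
translate([431, 135, 1592]) cube([610, 256, 28]);


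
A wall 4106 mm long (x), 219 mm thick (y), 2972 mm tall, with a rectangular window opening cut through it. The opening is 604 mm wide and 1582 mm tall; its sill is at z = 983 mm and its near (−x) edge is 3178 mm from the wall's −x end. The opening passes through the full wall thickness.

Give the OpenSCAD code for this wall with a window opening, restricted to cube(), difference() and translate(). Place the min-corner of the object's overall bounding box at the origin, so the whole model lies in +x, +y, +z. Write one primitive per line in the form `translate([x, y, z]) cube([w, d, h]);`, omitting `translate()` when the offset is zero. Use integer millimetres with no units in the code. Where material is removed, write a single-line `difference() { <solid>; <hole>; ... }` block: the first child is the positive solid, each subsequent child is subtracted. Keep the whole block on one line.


difference() { cube([4106, 219, 2972]); translate([3178, 0, 983]) cube([604, 219, 1582]); }


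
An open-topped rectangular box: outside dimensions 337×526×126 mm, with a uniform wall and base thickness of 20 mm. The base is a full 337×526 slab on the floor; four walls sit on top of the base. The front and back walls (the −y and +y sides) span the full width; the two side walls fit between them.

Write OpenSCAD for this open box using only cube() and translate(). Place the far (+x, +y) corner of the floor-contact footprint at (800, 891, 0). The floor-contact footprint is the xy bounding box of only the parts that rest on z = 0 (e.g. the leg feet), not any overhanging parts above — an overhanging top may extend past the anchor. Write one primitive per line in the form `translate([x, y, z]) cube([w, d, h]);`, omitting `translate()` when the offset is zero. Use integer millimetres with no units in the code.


translate([463, 365, 0]) cube([337, 526, 20]);
translate([463, 365, 20]) cube([337, 20, 106]);
translate([463, 871, 20]) cube([337, 20, 106]);
translate([463, 385, 20]) cube([20, 486, 106]);
translate([780, 385, 20]) cube([20, 486, 106]);


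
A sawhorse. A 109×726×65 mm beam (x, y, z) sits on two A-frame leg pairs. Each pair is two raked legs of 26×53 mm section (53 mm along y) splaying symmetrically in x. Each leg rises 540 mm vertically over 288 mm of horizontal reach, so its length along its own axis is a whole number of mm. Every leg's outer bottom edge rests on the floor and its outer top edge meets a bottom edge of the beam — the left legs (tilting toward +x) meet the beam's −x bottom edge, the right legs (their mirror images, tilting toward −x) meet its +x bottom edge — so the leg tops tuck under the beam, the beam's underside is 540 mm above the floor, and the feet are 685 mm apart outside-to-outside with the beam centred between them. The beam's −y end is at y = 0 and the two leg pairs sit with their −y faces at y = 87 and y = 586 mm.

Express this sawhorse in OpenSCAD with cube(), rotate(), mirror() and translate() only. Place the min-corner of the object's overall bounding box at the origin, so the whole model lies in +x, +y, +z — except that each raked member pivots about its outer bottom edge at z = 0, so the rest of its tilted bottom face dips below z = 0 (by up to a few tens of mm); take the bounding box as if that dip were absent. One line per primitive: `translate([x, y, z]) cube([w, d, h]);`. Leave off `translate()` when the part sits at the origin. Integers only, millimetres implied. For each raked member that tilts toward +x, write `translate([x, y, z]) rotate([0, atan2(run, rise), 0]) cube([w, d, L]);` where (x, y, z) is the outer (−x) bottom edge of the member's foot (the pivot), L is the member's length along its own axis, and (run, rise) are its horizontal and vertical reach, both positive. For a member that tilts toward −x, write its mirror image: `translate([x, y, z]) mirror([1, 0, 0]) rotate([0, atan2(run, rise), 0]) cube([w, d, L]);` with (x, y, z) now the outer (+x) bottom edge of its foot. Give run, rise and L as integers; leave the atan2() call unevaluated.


// leg length = √(288² + 540²) = 612
// right-leg outer foot x = 2·288 + 109 = 685
// beam min-corner = (288, 0, 540)
translate([288, 0, 540]) cube([109, 726, 65]);
translate([0, 87, 0]) rotate([0, atan2(288, 540), 0]) cube([26, 53, 612]);
translate([685, 87, 0]) mirror([1, 0, 0]) rotate([0, atan2(288, 540), 0]) cube([26, 53, 612]);
translate([0, 586, 0]) rotate([0, atan2(288, 540), 0]) cube([26, 53, 612]);
translate([685, 586, 0]) mirror([1, 0, 0]) rotate([0, atan2(288, 540), 0]) cube([26, 53, 612]);


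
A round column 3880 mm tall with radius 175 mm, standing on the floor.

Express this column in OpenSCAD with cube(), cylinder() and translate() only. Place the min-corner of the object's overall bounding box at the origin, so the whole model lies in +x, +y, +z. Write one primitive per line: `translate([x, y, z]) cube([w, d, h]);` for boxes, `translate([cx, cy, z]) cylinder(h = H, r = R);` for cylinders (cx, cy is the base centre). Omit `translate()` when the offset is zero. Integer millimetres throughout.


translate([175, 175, 0]) cylinder(h = 3880, r = 175);


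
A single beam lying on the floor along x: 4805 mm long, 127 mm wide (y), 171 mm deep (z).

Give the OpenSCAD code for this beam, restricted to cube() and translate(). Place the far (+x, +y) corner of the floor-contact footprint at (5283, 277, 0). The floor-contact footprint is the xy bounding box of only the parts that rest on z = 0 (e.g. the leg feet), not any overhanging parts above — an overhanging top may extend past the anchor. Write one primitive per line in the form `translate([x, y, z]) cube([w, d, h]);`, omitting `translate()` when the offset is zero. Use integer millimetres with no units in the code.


translate([478, 150, 0]) cube([4805, 127, 171]);


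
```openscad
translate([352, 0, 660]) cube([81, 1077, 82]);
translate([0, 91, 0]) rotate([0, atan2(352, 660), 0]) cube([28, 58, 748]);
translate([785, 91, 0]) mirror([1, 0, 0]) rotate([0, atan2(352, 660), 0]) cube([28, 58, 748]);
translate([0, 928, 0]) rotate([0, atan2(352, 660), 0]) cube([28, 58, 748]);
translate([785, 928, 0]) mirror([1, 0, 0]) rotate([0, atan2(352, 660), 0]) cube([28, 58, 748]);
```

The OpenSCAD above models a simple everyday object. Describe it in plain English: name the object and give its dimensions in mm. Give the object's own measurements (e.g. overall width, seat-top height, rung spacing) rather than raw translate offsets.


A sawhorse. A 81×1077×82 mm beam (x, y, z) sits on two A-frame leg pairs. Each pair is two raked legs of 28×58 mm section (58 mm along y) splaying symmetrically in x. Each leg rises 660 mm vertically over 352 mm of horizontal reach and is 748 mm long along its own axis. Every leg's outer bottom edge rests on the floor and its outer top edge meets a bottom edge of the beam — the left legs (tilting toward +x) meet the beam's −x bottom edge, the right legs (their mirror images, tilting toward −x) meet its +x bottom edge — so the leg tops tuck under the beam, the beam's underside is 660 mm above the floor, and the feet are 785 mm apart outside-to-outside with the beam centred between them. The two leg pairs are set in 91 mm from either end of the beam.


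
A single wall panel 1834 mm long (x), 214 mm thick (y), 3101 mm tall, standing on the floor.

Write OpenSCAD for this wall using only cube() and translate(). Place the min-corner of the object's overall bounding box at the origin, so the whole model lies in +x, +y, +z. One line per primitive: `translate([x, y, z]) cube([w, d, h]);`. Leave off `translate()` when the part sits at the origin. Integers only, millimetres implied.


cube([1834, 214, 3101]);


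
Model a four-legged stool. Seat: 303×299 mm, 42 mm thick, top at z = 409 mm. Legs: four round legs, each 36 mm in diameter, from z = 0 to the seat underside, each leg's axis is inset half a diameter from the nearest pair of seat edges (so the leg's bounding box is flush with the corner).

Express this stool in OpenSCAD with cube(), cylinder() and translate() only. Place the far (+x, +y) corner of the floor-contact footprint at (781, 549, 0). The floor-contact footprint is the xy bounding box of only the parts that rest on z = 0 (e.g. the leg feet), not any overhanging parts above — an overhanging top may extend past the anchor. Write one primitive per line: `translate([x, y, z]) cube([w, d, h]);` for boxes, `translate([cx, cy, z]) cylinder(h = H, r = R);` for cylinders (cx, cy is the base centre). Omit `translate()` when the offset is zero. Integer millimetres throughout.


translate([478, 250, 367]) cube([303, 299, 42]);
translate([496, 268, 0]) cylinder(h = 367, r = 18);
translate([763, 268, 0]) cylinder(h = 367, r = 18);
translate([496, 531, 0]) cylinder(h = 367, r = 18);
translate([763, 531, 0]) cylinder(h = 367, r = 18);


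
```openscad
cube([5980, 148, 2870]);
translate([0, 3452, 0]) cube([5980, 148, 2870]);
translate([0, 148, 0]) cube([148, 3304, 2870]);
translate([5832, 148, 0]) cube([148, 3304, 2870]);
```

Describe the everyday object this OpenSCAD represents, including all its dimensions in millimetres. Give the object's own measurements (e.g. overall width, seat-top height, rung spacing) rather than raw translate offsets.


The wall frame of a small rectangular building: four walls, each 2870 mm tall and 148 mm thick, enclosing a footprint 5980 mm (x) by 3600 mm (y) outside-to-outside, with no floor or roof. The front and back walls (the −y and +y sides) span the full width; the two side walls fit between them.


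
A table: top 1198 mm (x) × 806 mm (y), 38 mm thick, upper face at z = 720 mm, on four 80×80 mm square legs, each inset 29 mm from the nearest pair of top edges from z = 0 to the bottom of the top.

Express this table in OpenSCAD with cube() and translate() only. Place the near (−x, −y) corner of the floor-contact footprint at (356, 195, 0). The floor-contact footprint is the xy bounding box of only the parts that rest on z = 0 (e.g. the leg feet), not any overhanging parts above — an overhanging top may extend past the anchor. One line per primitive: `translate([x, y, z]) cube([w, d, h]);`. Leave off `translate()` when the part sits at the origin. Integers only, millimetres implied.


translate([327, 166, 682]) cube([1198, 806, 38]);
translate([356, 195, 0]) cube([80, 80, 682]);
translate([1416, 195, 0]) cube([80, 80, 682]);
translate([356, 863, 0]) cube([80, 80, 682]);
translate([1416, 863, 0]) cube([80, 80, 682]);


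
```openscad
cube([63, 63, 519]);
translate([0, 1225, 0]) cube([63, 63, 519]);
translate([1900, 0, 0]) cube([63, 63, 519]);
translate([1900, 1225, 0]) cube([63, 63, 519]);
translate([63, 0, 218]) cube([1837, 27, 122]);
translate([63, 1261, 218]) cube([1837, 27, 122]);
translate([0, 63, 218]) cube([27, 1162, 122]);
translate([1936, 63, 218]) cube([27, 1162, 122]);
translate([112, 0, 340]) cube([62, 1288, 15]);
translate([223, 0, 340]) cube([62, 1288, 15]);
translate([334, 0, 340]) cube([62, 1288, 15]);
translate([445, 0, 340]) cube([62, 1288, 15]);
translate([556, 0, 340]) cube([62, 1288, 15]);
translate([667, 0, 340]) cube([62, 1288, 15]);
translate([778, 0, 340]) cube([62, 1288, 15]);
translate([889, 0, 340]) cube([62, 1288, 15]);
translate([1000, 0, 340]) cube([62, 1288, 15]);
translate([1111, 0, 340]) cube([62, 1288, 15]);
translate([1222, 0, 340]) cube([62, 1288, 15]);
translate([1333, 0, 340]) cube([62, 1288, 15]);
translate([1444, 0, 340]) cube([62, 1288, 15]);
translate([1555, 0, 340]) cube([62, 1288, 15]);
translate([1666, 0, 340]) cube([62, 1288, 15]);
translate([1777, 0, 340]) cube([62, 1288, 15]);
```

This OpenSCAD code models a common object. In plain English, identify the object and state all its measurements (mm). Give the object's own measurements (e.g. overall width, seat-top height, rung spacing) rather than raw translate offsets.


A bed frame 1963 mm long (x) by 1288 mm wide (y). Four 63×63 mm corner posts, 519 mm tall, at the corners of the footprint. Four rails of 27 mm thickness and 122 mm height run between adjacent posts with their undersides at z = 218 mm, their outer faces flush with the outside of the frame (the two x-running rails run between the posts' inner faces; the two y-running rails run between the posts' inner faces). 16 slats, each 62 mm wide (x) and 15 mm thick, lie across the top of the two x-running rails, running the full 1288 mm width of the frame in y; along x they sit between the end posts with a 49 mm gap after the −x posts and between neighbouring slats, leaving 61 mm before the +x posts.


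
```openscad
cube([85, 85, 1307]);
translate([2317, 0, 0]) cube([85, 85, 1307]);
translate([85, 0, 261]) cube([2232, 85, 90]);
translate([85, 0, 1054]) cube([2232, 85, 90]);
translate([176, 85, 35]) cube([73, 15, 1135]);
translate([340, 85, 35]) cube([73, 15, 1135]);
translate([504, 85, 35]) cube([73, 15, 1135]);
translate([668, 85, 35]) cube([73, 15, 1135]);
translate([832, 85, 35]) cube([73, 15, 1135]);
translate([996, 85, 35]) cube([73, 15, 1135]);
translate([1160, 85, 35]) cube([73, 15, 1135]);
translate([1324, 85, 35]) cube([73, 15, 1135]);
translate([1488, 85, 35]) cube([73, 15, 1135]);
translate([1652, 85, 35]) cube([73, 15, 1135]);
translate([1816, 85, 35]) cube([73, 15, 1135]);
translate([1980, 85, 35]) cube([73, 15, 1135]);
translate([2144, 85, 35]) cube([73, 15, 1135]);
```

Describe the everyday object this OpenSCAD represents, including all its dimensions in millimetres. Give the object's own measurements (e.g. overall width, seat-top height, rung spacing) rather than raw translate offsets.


A fence section. Two 85×85 mm posts, 1307 mm tall, stand on the floor with a clear span of 2232 mm between their inner faces. Two horizontal rails of 85×90 mm section span the gap between the posts with their undersides at z = 261 mm and z = 1054 mm, flush with the posts' −y face. 13 pickets, each 73 mm wide, 15 mm thick and 1135 mm tall, are fixed to the +y face of the rails with their bottoms at z = 35 mm, spaced across the span with a 91 mm gap after the −x post and between neighbouring pickets, with 100 mm left before the +x post.


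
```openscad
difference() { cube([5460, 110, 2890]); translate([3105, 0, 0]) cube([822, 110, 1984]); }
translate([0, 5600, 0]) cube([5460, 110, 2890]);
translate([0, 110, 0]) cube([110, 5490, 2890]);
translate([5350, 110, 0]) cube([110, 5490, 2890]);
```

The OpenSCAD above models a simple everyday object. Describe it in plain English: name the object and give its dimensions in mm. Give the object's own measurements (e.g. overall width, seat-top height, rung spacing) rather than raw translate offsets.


A single room: four walls, each 2890 mm tall and 110 mm thick, enclosing an outside footprint 5460×5710 mm (x × y), no floor or roof. The front and back walls (−y and +y sides) run the full x-width; the side walls fit between their inner faces. A door opening 822 mm wide and 1984 mm tall is cut through the front wall from the floor up, its −x edge 3105 mm from the wall's −x end.


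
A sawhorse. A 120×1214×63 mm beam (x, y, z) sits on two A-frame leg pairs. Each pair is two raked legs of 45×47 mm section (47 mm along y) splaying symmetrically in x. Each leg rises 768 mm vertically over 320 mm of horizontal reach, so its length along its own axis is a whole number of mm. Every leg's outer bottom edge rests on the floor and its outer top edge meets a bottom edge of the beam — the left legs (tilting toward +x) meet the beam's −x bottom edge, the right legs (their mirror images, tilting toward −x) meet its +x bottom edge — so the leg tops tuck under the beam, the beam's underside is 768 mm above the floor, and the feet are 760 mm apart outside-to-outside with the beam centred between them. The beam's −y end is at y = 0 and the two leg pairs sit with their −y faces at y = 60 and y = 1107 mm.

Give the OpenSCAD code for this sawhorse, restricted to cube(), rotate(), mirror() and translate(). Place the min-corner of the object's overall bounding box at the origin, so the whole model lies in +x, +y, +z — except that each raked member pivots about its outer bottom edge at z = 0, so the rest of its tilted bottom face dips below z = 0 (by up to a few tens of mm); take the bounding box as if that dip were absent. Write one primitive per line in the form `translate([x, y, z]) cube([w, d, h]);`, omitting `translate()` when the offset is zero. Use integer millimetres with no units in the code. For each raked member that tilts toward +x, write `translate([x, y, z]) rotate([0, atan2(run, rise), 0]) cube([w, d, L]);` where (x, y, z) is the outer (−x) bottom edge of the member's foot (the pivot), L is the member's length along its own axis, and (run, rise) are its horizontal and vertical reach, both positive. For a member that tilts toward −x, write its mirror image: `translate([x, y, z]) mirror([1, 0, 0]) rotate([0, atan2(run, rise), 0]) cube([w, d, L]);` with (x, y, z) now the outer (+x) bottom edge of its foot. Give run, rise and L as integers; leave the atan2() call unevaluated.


translate([320, 0, 768]) cube([120, 1214, 63]);
translate([0, 60, 0]) rotate([0, atan2(320, 768), 0]) cube([45, 47, 832]);
translate([760, 60, 0]) mirror([1, 0, 0]) rotate([0, atan2(320, 768), 0]) cube([45, 47, 832]);
translate([0, 1107, 0]) rotate([0, atan2(320, 768), 0]) cube([45, 47, 832]);
translate([760, 1107, 0]) mirror([1, 0, 0]) rotate([0, atan2(320, 768), 0]) cube([45, 47, 832]);


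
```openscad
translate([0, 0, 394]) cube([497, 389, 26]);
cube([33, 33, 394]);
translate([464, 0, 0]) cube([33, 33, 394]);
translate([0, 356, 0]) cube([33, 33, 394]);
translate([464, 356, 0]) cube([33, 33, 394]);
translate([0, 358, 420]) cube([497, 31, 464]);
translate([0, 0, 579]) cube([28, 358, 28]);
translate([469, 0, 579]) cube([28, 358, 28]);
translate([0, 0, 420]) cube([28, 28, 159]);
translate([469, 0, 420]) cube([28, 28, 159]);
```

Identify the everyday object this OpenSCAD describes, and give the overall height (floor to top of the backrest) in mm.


A chair. The overall height is 884 mm.

A slab on four corner posts with a tall panel at the back — a chair. The seat slab sits at z = 394 with thickness 26, and the 464 mm backrest starts at the seat top, so the overall height is 394 + 26 + 464 = 884 mm.


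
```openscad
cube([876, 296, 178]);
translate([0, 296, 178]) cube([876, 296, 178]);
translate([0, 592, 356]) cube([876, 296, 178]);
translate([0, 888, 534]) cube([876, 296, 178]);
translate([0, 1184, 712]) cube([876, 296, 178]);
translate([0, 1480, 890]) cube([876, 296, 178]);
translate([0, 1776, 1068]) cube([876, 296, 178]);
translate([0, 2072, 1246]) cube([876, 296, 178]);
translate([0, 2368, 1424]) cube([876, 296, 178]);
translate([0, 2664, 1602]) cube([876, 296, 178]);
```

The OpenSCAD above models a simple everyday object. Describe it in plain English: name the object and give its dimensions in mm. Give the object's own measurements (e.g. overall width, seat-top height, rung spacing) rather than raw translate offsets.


A straight staircase of 10 solid steps. Each step is 876 mm wide (x), 296 mm deep (y, the going) and 178 mm tall (the rise). The first step rests on the floor; each subsequent step sits one going further in +y and one rise higher in +z, directly behind and above the previous step with no overlap.


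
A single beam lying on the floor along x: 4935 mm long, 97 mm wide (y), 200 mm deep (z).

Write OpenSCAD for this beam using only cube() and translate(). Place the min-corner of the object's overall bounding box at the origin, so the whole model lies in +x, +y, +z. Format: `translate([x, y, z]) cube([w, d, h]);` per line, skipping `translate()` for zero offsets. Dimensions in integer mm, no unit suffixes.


cube([4935, 97, 200]);


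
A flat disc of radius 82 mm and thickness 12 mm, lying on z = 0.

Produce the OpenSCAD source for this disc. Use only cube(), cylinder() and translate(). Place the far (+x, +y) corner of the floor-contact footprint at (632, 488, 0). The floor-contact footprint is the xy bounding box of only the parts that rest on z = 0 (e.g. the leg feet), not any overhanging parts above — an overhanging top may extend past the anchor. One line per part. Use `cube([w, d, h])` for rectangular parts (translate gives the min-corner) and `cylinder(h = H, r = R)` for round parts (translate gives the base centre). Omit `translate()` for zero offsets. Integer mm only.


translate([550, 406, 0]) cylinder(h = 12, r = 82);


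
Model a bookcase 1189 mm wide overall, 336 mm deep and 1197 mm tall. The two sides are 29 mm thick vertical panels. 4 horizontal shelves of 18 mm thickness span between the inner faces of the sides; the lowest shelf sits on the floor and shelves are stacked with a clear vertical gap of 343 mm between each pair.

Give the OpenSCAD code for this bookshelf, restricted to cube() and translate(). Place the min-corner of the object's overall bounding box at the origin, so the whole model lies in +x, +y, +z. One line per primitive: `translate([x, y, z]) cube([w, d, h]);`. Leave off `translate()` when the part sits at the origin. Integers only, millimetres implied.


cube([29, 336, 1197]);
translate([1160, 0, 0]) cube([29, 336, 1197]);
translate([29, 0, 0]) cube([1131, 336, 18]);
translate([29, 0, 361]) cube([1131, 336, 18]);
translate([29, 0, 722]) cube([1131, 336, 18]);
translate([29, 0, 1083]) cube([1131, 336, 18]);


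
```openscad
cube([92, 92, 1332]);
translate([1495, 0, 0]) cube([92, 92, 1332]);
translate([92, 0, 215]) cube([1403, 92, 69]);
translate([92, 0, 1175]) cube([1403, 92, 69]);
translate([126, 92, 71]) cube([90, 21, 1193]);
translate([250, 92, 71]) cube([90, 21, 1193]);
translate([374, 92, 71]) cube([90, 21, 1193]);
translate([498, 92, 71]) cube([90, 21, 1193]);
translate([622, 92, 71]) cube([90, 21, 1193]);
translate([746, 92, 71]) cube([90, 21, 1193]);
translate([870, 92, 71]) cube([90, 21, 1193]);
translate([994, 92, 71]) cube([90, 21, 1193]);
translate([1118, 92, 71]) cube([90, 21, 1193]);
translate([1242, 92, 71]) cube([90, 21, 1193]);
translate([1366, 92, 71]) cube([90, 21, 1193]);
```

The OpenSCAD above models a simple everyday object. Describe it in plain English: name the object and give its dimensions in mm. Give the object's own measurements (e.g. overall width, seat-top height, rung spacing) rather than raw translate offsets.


A fence section. Two 92×92 mm posts, 1332 mm tall, stand on the floor with a clear span of 1403 mm between their inner faces. Two horizontal rails of 92×69 mm section span the gap between the posts with their undersides at z = 215 mm and z = 1175 mm, flush with the posts' −y face. 11 pickets, each 90 mm wide, 21 mm thick and 1193 mm tall, are fixed to the +y face of the rails with their bottoms at z = 71 mm, spaced across the span with a 34 mm gap after the −x post and between neighbouring pickets, with 39 mm left before the +x post.


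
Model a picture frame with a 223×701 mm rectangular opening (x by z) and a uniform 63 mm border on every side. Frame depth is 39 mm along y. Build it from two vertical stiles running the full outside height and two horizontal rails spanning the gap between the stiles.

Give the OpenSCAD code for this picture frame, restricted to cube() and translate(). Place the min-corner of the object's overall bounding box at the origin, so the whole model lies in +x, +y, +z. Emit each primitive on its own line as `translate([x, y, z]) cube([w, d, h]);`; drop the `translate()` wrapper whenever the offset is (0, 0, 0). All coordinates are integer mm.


cube([63, 39, 827]);
translate([286, 0, 0]) cube([63, 39, 827]);
translate([63, 0, 0]) cube([223, 39, 63]);
translate([63, 0, 764]) cube([223, 39, 63]);


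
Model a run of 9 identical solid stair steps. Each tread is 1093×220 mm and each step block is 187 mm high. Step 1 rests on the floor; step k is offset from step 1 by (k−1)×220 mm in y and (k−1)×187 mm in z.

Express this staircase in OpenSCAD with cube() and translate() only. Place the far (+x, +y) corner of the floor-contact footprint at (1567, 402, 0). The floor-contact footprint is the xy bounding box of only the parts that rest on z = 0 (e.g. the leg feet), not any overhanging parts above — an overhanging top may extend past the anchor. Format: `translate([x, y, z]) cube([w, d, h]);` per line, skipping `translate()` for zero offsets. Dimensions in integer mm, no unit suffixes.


translate([474, 182, 0]) cube([1093, 220, 187]);
translate([474, 402, 187]) cube([1093, 220, 187]);
translate([474, 622, 374]) cube([1093, 220, 187]);
translate([474, 842, 561]) cube([1093, 220, 187]);
translate([474, 1062, 748]) cube([1093, 220, 187]);
translate([474, 1282, 935]) cube([1093, 220, 187]);
translate([474, 1502, 1122]) cube([1093, 220, 187]);
translate([474, 1722, 1309]) cube([1093, 220, 187]);
translate([474, 1942, 1496]) cube([1093, 220, 187]);
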